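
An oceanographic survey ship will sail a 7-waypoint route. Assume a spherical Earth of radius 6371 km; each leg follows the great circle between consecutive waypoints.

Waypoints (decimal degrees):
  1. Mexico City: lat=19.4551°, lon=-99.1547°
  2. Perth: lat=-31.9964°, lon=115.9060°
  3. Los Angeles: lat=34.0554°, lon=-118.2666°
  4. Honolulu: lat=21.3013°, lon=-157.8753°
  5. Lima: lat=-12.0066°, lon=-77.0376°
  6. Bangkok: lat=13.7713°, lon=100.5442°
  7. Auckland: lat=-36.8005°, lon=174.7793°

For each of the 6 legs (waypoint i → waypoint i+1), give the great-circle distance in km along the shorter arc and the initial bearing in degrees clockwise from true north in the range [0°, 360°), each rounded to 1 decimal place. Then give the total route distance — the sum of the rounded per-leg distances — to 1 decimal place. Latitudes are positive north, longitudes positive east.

Leg 1: φ1=0.3395556, φ2=-0.5584425, Δφ=-0.8979981, Δλ=3.7535173 rad; a=sin²(Δφ/2)+cosφ1·cosφ2·sin²(Δλ/2)=0.9155184423; c=2·atan2(√a, √(1-a))=2.551765595; dist=6371·c=16257.299 ≈ 16257.3 km; running total=16257.3 km
Leg 1 bearing: y=sinΔλ·cosφ2=-0.48717521, x=cosφ1·sinφ2-sinφ1·cosφ2·cosΔλ=-0.26839897; θ=atan2(y, x)=-118.8516° <0 so +360° → 241.1484° ≈ 241.1°
Leg 2: φ1=-0.5584425, φ2=0.5943789, Δφ=1.1528214, Δλ=-4.0870829 rad; a=sin²(Δφ/2)+cosφ1·cosφ2·sin²(Δλ/2)=0.8540023156; c=2·atan2(√a, √(1-a))=2.357465049; dist=6371·c=15019.410 ≈ 15019.4 km; running total=31276.7 km
Leg 2 bearing: y=sinΔλ·cosφ2=0.67173169, x=cosφ1·sinφ2-sinφ1·cosφ2·cosΔλ=0.21795866; θ=atan2(y, x)=72.0232° ≈ 72.0°
Leg 3: φ1=0.5943789, φ2=0.3717778, Δφ=-0.2226010, Δλ=-0.6913022 rad; a=sin²(Δφ/2)+cosφ1·cosφ2·sin²(Δλ/2)=0.1009440613; c=2·atan2(√a, √(1-a))=0.646641411; dist=6371·c=4119.752 ≈ 4119.8 km; running total=35396.5 km
Leg 3 bearing: y=sinΔλ·cosφ2=-0.59398608, x=cosφ1·sinφ2-sinφ1·cosφ2·cosΔλ=-0.10098497; θ=atan2(y, x)=-99.6487° <0 so +360° → 260.3513° ≈ 260.4°
Leg 4: φ1=0.3717778, φ2=-0.2095547, Δφ=-0.5813325, Δλ=1.4108840 rad; a=sin²(Δφ/2)+cosφ1·cosφ2·sin²(Δλ/2)=0.4652307683; c=2·atan2(√a, √(1-a))=1.501201698; dist=6371·c=9564.156 ≈ 9564.2 km; running total=44960.7 km
Leg 4 bearing: y=sinΔλ·cosφ2=0.96564401, x=cosφ1·sinφ2-sinφ1·cosφ2·cosΔλ=-0.25039179; θ=atan2(y, x)=104.5367° ≈ 104.5°
Leg 5: φ1=-0.2095547, φ2=0.2403545, Δφ=0.4499092, Δλ=3.0993871 rad; a=sin²(Δφ/2)+cosφ1·cosφ2·sin²(Δλ/2)=0.9993398607; c=2·atan2(√a, √(1-a))=3.090200646; dist=6371·c=19687.668 ≈ 19687.7 km; running total=64648.4 km
Leg 5 bearing: y=sinΔλ·cosφ2=0.04098013, x=cosφ1·sinφ2-sinφ1·cosφ2·cosΔλ=0.03097488; θ=atan2(y, x)=52.9161° ≈ 52.9°
Leg 6: φ1=0.2403545, φ2=-0.6422899, Δφ=-0.8826444, Δλ=1.2956469 rad; a=sin²(Δφ/2)+cosφ1·cosφ2·sin²(Δλ/2)=0.4656506578; c=2·atan2(√a, √(1-a))=1.502043490; dist=6371·c=9569.519 ≈ 9569.5 km; running total=74217.9 km
Leg 6 bearing: y=sinΔλ·cosφ2=0.77060652, x=cosφ1·sinφ2-sinφ1·cosφ2·cosΔλ=-0.63359773; θ=atan2(y, x)=129.4273° ≈ 129.4°

Leg 1: dist=16257.3 km, bearing=241.1°
Leg 2: dist=15019.4 km, bearing=72.0°
Leg 3: dist=4119.8 km, bearing=260.4°
Leg 4: dist=9564.2 km, bearing=104.5°
Leg 5: dist=19687.7 km, bearing=52.9°
Leg 6: dist=9569.5 km, bearing=129.4°
Total: 74217.9 km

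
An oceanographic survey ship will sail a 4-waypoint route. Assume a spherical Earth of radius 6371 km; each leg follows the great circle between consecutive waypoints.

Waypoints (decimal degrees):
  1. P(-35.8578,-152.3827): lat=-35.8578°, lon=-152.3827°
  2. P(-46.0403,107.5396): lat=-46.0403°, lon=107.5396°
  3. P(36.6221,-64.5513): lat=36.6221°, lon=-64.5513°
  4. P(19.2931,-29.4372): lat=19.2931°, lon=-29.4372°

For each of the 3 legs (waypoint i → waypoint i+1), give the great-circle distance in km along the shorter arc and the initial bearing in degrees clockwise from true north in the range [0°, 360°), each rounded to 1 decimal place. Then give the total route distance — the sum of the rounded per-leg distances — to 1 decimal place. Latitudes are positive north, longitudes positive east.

Leg 1: φ1=-0.6258367, φ2=-0.8035548, Δφ=-0.1777182, Δλ=4.5364999 rad; a=sin²(Δφ/2)+cosφ1·cosφ2·sin²(Δλ/2)=0.3383932593; c=2·atan2(√a, √(1-a))=1.241673056; dist=6371·c=7910.699 ≈ 7910.7 km; running total=7910.7 km
Leg 1 bearing: y=sinΔλ·cosφ2=-0.68344241, x=cosφ1·sinφ2-sinφ1·cosφ2·cosΔλ=-0.65455291; θ=atan2(y, x)=-133.7631° <0 so +360° → 226.2369° ≈ 226.2°
Leg 2: φ1=-0.8035548, φ2=0.6391762, Δφ=1.4427310, Δλ=-3.0035528 rad; a=sin²(Δφ/2)+cosφ1·cosφ2·sin²(Δλ/2)=0.9906103576; c=2·atan2(√a, √(1-a))=2.947487744; dist=6371·c=18778.444 ≈ 18778.4 km; running total=26689.1 km
Leg 2 bearing: y=sinΔλ·cosφ2=-0.11043753, x=cosφ1·sinφ2-sinφ1·cosφ2·cosΔλ=-0.15814380; θ=atan2(y, x)=-145.0720° <0 so +360° → 214.9280° ≈ 214.9°
Leg 3: φ1=0.6391762, φ2=0.3367281, Δφ=-0.3024481, Δλ=0.6128567 rad; a=sin²(Δφ/2)+cosφ1·cosφ2·sin²(Δλ/2)=0.0916256578; c=2·atan2(√a, √(1-a))=0.615042918; dist=6371·c=3918.438 ≈ 3918.4 km; running total=30607.5 km
Leg 3 bearing: y=sinΔλ·cosφ2=0.54290340, x=cosφ1·sinφ2-sinφ1·cosφ2·cosΔλ=-0.19539059; θ=atan2(y, x)=109.7938° ≈ 109.8°

Leg 1: dist=7910.7 km, bearing=226.2°
Leg 2: dist=18778.4 km, bearing=214.9°
Leg 3: dist=3918.4 km, bearing=109.8°
Total: 30607.5 km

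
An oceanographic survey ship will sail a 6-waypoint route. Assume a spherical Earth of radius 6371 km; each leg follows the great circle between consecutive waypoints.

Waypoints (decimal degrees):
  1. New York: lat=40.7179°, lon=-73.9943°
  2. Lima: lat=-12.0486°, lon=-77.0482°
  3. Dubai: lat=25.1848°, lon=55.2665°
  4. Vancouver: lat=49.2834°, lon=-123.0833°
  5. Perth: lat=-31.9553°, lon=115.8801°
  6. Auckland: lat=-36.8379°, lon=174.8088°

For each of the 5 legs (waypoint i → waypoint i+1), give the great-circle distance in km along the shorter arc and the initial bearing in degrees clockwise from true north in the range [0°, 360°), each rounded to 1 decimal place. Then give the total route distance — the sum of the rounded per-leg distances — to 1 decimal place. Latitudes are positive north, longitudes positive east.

Leg 1: dist=5875.8 km, bearing=183.7°
Leg 2: dist=14811.8 km, bearing=66.6°
Leg 3: dist=11733.0 km, bearing=358.9°
Leg 4: dist=14828.3 km, bearing=268.9°
Leg 5: dist=5348.9 km, bearing=112.9°
Total: 52597.8 km

Leg 1: φ1=0.7106614, φ2=-0.2102877, Δφ=-0.9209492, Δλ=-0.0533006 rad; a=sin²(Δφ/2)+cosφ1·cosφ2·sin²(Δλ/2)=0.1979939631; c=2·atan2(√a, √(1-a))=0.922270637; dist=6371·c=5875.786 ≈ 5875.8 km; running total=5875.8 km
Leg 1 bearing: y=sinΔλ·cosφ2=-0.05210177, x=cosφ1·sinφ2-sinφ1·cosφ2·cosΔλ=-0.79527028; θ=atan2(y, x)=-176.2517° <0 so +360° → 183.7483° ≈ 183.7°
Leg 2: φ1=-0.2102877, φ2=0.4395577, Δφ=0.6498454, Δλ=2.3093272 rad; a=sin²(Δφ/2)+cosφ1·cosφ2·sin²(Δλ/2)=0.8423074738; c=2·atan2(√a, √(1-a))=2.324871633; dist=6371·c=14811.757 ≈ 14811.8 km; running total=20687.6 km
Leg 2 bearing: y=sinΔλ·cosφ2=0.66916547, x=cosφ1·sinφ2-sinφ1·cosφ2·cosΔλ=0.28899819; θ=atan2(y, x)=66.6415° ≈ 66.6°
Leg 3: φ1=0.4395577, φ2=0.8601576, Δφ=0.4205999, Δλ=-3.1127912 rad; a=sin²(Δφ/2)+cosφ1·cosφ2·sin²(Δλ/2)=0.6337641719; c=2·atan2(√a, √(1-a))=1.841623285; dist=6371·c=11732.982 ≈ 11733.0 km; running total=32420.6 km
Leg 3 bearing: y=sinΔλ·cosφ2=-0.01878509, x=cosφ1·sinφ2-sinφ1·cosφ2·cosΔλ=0.96336686; θ=atan2(y, x)=-1.1171° <0 so +360° → 358.8829° ≈ 358.9°
Leg 4: φ1=0.8601576, φ2=-0.5577252, Δφ=-1.4178828, Δλ=4.1706981 rad; a=sin²(Δφ/2)+cosφ1·cosφ2·sin²(Δλ/2)=0.8432538088; c=2·atan2(√a, √(1-a))=2.327471404; dist=6371·c=14828.320 ≈ 14828.3 km; running total=47248.9 km
Leg 4 bearing: y=sinΔλ·cosφ2=-0.72699396, x=cosφ1·sinφ2-sinφ1·cosφ2·cosΔλ=-0.01367771; θ=atan2(y, x)=-91.0778° <0 so +360° → 268.9222° ≈ 268.9°
Leg 5: φ1=-0.5577252, φ2=-0.6429426, Δφ=-0.0852174, Δλ=1.0284998 rad; a=sin²(Δφ/2)+cosφ1·cosφ2·sin²(Δλ/2)=0.1661098501; c=2·atan2(√a, √(1-a))=0.839573575; dist=6371·c=5348.923 ≈ 5348.9 km; running total=52597.8 km
Leg 5 bearing: y=sinΔλ·cosφ2=0.68550747, x=cosφ1·sinφ2-sinφ1·cosφ2·cosΔλ=-0.29008444; θ=atan2(y, x)=112.9365° ≈ 112.9°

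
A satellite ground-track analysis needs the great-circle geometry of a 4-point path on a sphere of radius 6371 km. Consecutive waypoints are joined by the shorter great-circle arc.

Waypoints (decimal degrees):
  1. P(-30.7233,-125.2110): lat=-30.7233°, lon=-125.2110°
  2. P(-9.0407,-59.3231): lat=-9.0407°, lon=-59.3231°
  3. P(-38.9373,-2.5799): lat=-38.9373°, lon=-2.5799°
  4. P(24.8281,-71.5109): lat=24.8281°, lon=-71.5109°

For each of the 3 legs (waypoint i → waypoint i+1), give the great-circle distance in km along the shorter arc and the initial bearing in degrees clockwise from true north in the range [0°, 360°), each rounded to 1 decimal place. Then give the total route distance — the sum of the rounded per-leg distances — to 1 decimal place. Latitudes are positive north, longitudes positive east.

Leg 1: φ1=-0.5362227, φ2=-0.1577900, Δφ=0.3784328, Δλ=1.1499608 rad; a=sin²(Δφ/2)+cosφ1·cosφ2·sin²(Δλ/2)=0.2864491871; c=2·atan2(√a, √(1-a))=1.129511430; dist=6371·c=7196.117 ≈ 7196.1 km; running total=7196.1 km
Leg 1 bearing: y=sinΔλ·cosφ2=0.90140883, x=cosφ1·sinφ2-sinφ1·cosφ2·cosΔλ=0.07103751; θ=atan2(y, x)=85.4940° ≈ 85.5°
Leg 2: φ1=-0.1577900, φ2=-0.6795841, Δφ=-0.5217941, Δλ=0.9903557 rad; a=sin²(Δφ/2)+cosφ1·cosφ2·sin²(Δλ/2)=0.2399927630; c=2·atan2(√a, √(1-a))=1.023928431; dist=6371·c=6523.448 ≈ 6523.4 km; running total=13719.5 km
Leg 2 bearing: y=sinΔλ·cosφ2=0.65044133, x=cosφ1·sinφ2-sinφ1·cosφ2·cosΔλ=-0.55363437; θ=atan2(y, x)=130.4033° ≈ 130.4°
Leg 3: φ1=-0.6795841, φ2=0.4333321, Δφ=1.1129162, Δλ=-1.2030729 rad; a=sin²(Δφ/2)+cosφ1·cosφ2·sin²(Δλ/2)=0.5050563898; c=2·atan2(√a, √(1-a))=1.580909279; dist=6371·c=10071.973 ≈ 10072.0 km; running total=23791.5 km
Leg 3 bearing: y=sinΔλ·cosφ2=-0.84689883, x=cosφ1·sinφ2-sinφ1·cosφ2·cosΔλ=0.53165788; θ=atan2(y, x)=-57.8806° <0 so +360° → 302.1194° ≈ 302.1°

Leg 1: dist=7196.1 km, bearing=85.5°
Leg 2: dist=6523.4 km, bearing=130.4°
Leg 3: dist=10072.0 km, bearing=302.1°
Total: 23791.5 km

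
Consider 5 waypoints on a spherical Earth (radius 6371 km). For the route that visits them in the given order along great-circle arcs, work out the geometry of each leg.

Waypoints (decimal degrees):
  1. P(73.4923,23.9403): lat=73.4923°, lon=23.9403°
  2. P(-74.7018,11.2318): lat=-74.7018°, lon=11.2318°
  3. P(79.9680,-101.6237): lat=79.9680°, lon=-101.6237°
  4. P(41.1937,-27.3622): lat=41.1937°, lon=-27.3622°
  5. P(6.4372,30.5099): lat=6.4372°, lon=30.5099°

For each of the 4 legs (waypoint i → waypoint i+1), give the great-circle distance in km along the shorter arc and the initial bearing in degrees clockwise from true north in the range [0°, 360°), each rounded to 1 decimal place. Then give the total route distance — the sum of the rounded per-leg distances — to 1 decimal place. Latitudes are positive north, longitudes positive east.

Leg 1: dist=16500.7 km, bearing=186.4°
Leg 2: dist=18390.6 km, bearing=320.5°
Leg 3: dist=5207.9 km, bearing=96.8°
Leg 4: dist=6879.5 km, bearing=107.4°
Total: 46978.7 km

Leg 1: φ1=1.2826826, φ2=-1.3037924, Δφ=-2.5864750, Δλ=-0.2218052 rad; a=sin²(Δφ/2)+cosφ1·cosφ2·sin²(Δλ/2)=0.9258375158; c=2·atan2(√a, √(1-a))=2.589969565; dist=6371·c=16500.696 ≈ 16500.7 km; running total=16500.7 km
Leg 1 bearing: y=sinΔλ·cosφ2=-0.05804301, x=cosφ1·sinφ2-sinφ1·cosφ2·cosΔλ=-0.52084609; θ=atan2(y, x)=-173.6412° <0 so +360° → 186.3588° ≈ 186.4°
Leg 2: φ1=-1.3037924, φ2=1.3957049, Δφ=2.6994973, Δλ=-1.9697001 rad; a=sin²(Δφ/2)+cosφ1·cosφ2·sin²(Δλ/2)=0.9838348500; c=2·atan2(√a, √(1-a))=2.886618044; dist=6371·c=18390.644 ≈ 18390.6 km; running total=34891.3 km
Leg 2 bearing: y=sinΔλ·cosφ2=-0.16052141, x=cosφ1·sinφ2-sinφ1·cosφ2·cosΔλ=0.19454621; θ=atan2(y, x)=-39.5263° <0 so +360° → 320.4737° ≈ 320.5°
Leg 3: φ1=1.3957049, φ2=0.7189657, Δφ=-0.6767392, Δλ=1.2961077 rad; a=sin²(Δφ/2)+cosφ1·cosφ2·sin²(Δλ/2)=0.1579536778; c=2·atan2(√a, √(1-a))=0.817437338; dist=6371·c=5207.893 ≈ 5207.9 km; running total=40099.2 km
Leg 3 bearing: y=sinΔλ·cosφ2=0.72427635, x=cosφ1·sinφ2-sinφ1·cosφ2·cosΔλ=-0.08626133; θ=atan2(y, x)=96.7919° ≈ 96.8°
Leg 4: φ1=0.7189657, φ2=0.1123503, Δφ=-0.6066154, Δλ=1.0100587 rad; a=sin²(Δφ/2)+cosφ1·cosφ2·sin²(Δλ/2)=0.2642514176; c=2·atan2(√a, √(1-a))=1.079808597; dist=6371·c=6879.461 ≈ 6879.5 km; running total=46978.7 km
Leg 4 bearing: y=sinΔλ·cosφ2=0.84152387, x=cosφ1·sinφ2-sinφ1·cosφ2·cosΔλ=-0.26368162; θ=atan2(y, x)=107.3978° ≈ 107.4°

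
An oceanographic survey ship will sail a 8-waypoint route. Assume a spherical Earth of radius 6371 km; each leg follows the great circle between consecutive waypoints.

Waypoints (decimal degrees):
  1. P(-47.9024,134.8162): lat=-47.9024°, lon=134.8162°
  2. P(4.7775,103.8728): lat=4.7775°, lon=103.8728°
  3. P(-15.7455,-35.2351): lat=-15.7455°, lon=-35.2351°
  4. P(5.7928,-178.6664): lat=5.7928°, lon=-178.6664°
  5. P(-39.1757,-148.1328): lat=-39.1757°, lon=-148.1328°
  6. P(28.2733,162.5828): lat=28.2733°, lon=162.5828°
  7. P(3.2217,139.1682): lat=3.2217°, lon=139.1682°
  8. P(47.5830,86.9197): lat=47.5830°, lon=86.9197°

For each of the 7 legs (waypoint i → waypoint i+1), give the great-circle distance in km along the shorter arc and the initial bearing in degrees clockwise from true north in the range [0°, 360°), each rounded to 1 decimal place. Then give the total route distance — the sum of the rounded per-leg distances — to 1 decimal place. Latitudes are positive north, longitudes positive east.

Leg 1: φ1=-0.8360546, φ2=0.0833831, Δφ=0.9194377, Δλ=-0.5400642 rad; a=sin²(Δφ/2)+cosφ1·cosφ2·sin²(Δλ/2)=0.2444073368; c=2·atan2(√a, √(1-a))=1.034232966; dist=6371·c=6589.098 ≈ 6589.1 km; running total=6589.1 km
Leg 1 bearing: y=sinΔλ·cosφ2=-0.51240458, x=cosφ1·sinφ2-sinφ1·cosφ2·cosΔλ=0.69002254; θ=atan2(y, x)=-36.5973° <0 so +360° → 323.4027° ≈ 323.4°
Leg 2: φ1=0.0833831, φ2=-0.2748108, Δφ=-0.3581939, Δλ=-2.4278909 rad; a=sin²(Δφ/2)+cosφ1·cosφ2·sin²(Δλ/2)=0.8738256450; c=2·atan2(√a, √(1-a))=2.415314603; dist=6371·c=15387.969 ≈ 15388.0 km; running total=21977.1 km
Leg 2 bearing: y=sinΔλ·cosφ2=-0.63007237, x=cosφ1·sinφ2-sinφ1·cosφ2·cosΔλ=-0.20982459; θ=atan2(y, x)=-108.4186° <0 so +360° → 251.5814° ≈ 251.6°
Leg 3: φ1=-0.2748108, φ2=0.1011034, Δφ=0.3759143, Δλ=-2.5033484 rad; a=sin²(Δφ/2)+cosφ1·cosφ2·sin²(Δλ/2)=0.8982240681; c=2·atan2(√a, √(1-a))=2.492194918; dist=6371·c=15877.774 ≈ 15877.8 km; running total=37854.9 km
Leg 3 bearing: y=sinΔλ·cosφ2=-0.59274377, x=cosφ1·sinφ2-sinφ1·cosφ2·cosΔλ=-0.11968786; θ=atan2(y, x)=-101.4158° <0 so +360° → 258.5842° ≈ 258.6°
Leg 4: φ1=0.1011034, φ2=-0.6837450, Δφ=-0.7848484, Δλ=0.5329119 rad; a=sin²(Δφ/2)+cosφ1·cosφ2·sin²(Δλ/2)=0.1997266363; c=2·atan2(√a, √(1-a))=0.926611633; dist=6371·c=5903.443 ≈ 5903.4 km; running total=43758.3 km
Leg 4 bearing: y=sinΔλ·cosφ2=0.39384171, x=cosφ1·sinφ2-sinφ1·cosφ2·cosΔλ=-0.69586805; θ=atan2(y, x)=150.4914° ≈ 150.5°
Leg 5: φ1=-0.6837450, φ2=0.4934622, Δφ=1.1772071, Δλ=5.4230103 rad; a=sin²(Δφ/2)+cosφ1·cosφ2·sin²(Δλ/2)=0.4269378414; c=2·atan2(√a, √(1-a))=1.424146933; dist=6371·c=9073.240 ≈ 9073.2 km; running total=52831.5 km
Leg 5 bearing: y=sinΔλ·cosφ2=-0.66753114, x=cosφ1·sinφ2-sinφ1·cosφ2·cosΔλ=0.73010263; θ=atan2(y, x)=-42.4366° <0 so +360° → 317.5634° ≈ 317.6°
Leg 6: φ1=0.4934622, φ2=0.0562293, Δφ=-0.4372329, Δλ=-0.4086619 rad; a=sin²(Δφ/2)+cosφ1·cosφ2·sin²(Δλ/2)=0.0832405366; c=2·atan2(√a, √(1-a))=0.585349707; dist=6371·c=3729.263 ≈ 3729.3 km; running total=56560.8 km
Leg 6 bearing: y=sinΔλ·cosφ2=-0.39675370, x=cosφ1·sinφ2-sinφ1·cosφ2·cosΔλ=-0.38449019; θ=atan2(y, x)=-134.1007° <0 so +360° → 225.8993° ≈ 225.9°
Leg 7: φ1=0.0562293, φ2=0.8304800, Δφ=0.7742507, Δλ=-0.9119084 rad; a=sin²(Δφ/2)+cosφ1·cosφ2·sin²(Δλ/2)=0.2730976666; c=2·atan2(√a, √(1-a))=1.099765983; dist=6371·c=7006.609 ≈ 7006.6 km; running total=63567.4 km
Leg 7 bearing: y=sinΔλ·cosφ2=-0.53332628, x=cosφ1·sinφ2-sinφ1·cosφ2·cosΔλ=0.71387983; θ=atan2(y, x)=-36.7627° <0 so +360° → 323.2373° ≈ 323.2°

Leg 1: dist=6589.1 km, bearing=323.4°
Leg 2: dist=15388.0 km, bearing=251.6°
Leg 3: dist=15877.8 km, bearing=258.6°
Leg 4: dist=5903.4 km, bearing=150.5°
Leg 5: dist=9073.2 km, bearing=317.6°
Leg 6: dist=3729.3 km, bearing=225.9°
Leg 7: dist=7006.6 km, bearing=323.2°
Total: 63567.4 km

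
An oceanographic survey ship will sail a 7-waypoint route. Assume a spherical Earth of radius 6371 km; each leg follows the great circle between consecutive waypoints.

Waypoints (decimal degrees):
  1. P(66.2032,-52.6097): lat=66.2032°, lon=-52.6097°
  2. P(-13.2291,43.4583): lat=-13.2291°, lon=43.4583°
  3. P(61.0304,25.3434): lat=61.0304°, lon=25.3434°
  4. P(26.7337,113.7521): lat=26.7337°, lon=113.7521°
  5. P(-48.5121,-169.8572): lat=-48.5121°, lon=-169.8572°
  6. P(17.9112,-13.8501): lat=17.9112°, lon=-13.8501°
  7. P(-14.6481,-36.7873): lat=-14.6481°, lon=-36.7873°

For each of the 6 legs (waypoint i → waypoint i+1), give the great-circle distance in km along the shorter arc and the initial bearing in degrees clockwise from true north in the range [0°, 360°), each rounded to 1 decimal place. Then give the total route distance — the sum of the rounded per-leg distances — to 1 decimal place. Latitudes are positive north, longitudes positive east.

Leg 1: φ1=1.1554638, φ2=-0.2308914, Δφ=-1.3863552, Δλ=1.6767029 rad; a=sin²(Δφ/2)+cosφ1·cosφ2·sin²(Δλ/2)=0.6254551764; c=2·atan2(√a, √(1-a))=1.824416904; dist=6371·c=11623.360 ≈ 11623.4 km; running total=11623.4 km
Leg 1 bearing: y=sinΔλ·cosφ2=0.96800862, x=cosφ1·sinφ2-sinφ1·cosφ2·cosΔλ=0.00181711; θ=atan2(y, x)=89.8924° ≈ 89.9°
Leg 2: φ1=-0.2308914, φ2=1.0651814, Δφ=1.2960728, Δλ=-0.3161646 rad; a=sin²(Δφ/2)+cosφ1·cosφ2·sin²(Δλ/2)=0.3760443480; c=2·atan2(√a, √(1-a))=1.320272669; dist=6371·c=8411.457 ≈ 8411.5 km; running total=20034.9 km
Leg 2 bearing: y=sinΔλ·cosφ2=-0.15059445, x=cosφ1·sinφ2-sinφ1·cosφ2·cosΔλ=0.95700643; θ=atan2(y, x)=-8.9427° <0 so +360° → 351.0573° ≈ 351.1°
Leg 3: φ1=1.0651814, φ2=0.4665911, Δφ=-0.5985903, Δλ=1.5430229 rad; a=sin²(Δφ/2)+cosφ1·cosφ2·sin²(Δλ/2)=0.2972145555; c=2·atan2(√a, √(1-a))=1.153193021; dist=6371·c=7346.993 ≈ 7347.0 km; running total=27381.9 km
Leg 3 bearing: y=sinΔλ·cosφ2=0.89276252, x=cosφ1·sinφ2-sinφ1·cosφ2·cosΔλ=0.19618189; θ=atan2(y, x)=77.6064° ≈ 77.6°
Leg 4: φ1=0.4665911, φ2=-0.8466959, Δφ=-1.3132870, Δλ=-4.9499161 rad; a=sin²(Δφ/2)+cosφ1·cosφ2·sin²(Δλ/2)=0.5988807290; c=2·atan2(√a, √(1-a))=1.769870076; dist=6371·c=11275.842 ≈ 11275.8 km; running total=38657.7 km
Leg 4 bearing: y=sinΔλ·cosφ2=0.64386180, x=cosφ1·sinφ2-sinφ1·cosφ2·cosΔλ=-0.73914301; θ=atan2(y, x)=138.9411° ≈ 138.9°
Leg 5: φ1=-0.8466959, φ2=0.3126094, Δφ=1.1593053, Δλ=2.7228376 rad; a=sin²(Δφ/2)+cosφ1·cosφ2·sin²(Δλ/2)=0.9031343641; c=2·atan2(√a, √(1-a))=2.508613425; dist=6371·c=15982.376 ≈ 15982.4 km; running total=54640.1 km
Leg 5 bearing: y=sinΔλ·cosφ2=0.38691615, x=cosφ1·sinφ2-sinφ1·cosφ2·cosΔλ=-0.44746691; θ=atan2(y, x)=139.1506° ≈ 139.2°
Leg 6: φ1=0.3126094, φ2=-0.2556576, Δφ=-0.5682670, Δλ=-0.4003297 rad; a=sin²(Δφ/2)+cosφ1·cosφ2·sin²(Δλ/2)=0.1149775576; c=2·atan2(√a, √(1-a))=0.691884825; dist=6371·c=4407.998 ≈ 4408.0 km; running total=59048.1 km
Leg 6 bearing: y=sinΔλ·cosφ2=-0.37705491, x=cosφ1·sinφ2-sinφ1·cosφ2·cosΔλ=-0.51464597; θ=atan2(y, x)=-143.7717° <0 so +360° → 216.2283° ≈ 216.2°

Leg 1: dist=11623.4 km, bearing=89.9°
Leg 2: dist=8411.5 km, bearing=351.1°
Leg 3: dist=7347.0 km, bearing=77.6°
Leg 4: dist=11275.8 km, bearing=138.9°
Leg 5: dist=15982.4 km, bearing=139.2°
Leg 6: dist=4408.0 km, bearing=216.2°
Total: 59048.1 km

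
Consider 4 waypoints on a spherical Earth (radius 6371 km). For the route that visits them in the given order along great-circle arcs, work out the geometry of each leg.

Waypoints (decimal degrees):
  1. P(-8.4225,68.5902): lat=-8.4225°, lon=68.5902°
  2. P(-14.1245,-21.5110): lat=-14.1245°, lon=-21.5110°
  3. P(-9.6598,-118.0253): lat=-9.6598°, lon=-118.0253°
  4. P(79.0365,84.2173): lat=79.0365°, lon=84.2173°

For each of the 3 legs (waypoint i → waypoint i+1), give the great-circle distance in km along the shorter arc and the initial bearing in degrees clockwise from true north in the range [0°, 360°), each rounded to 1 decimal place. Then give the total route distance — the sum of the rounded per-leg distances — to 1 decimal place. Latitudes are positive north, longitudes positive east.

Leg 1: φ1=-0.1470004, φ2=-0.2465190, Δφ=-0.0995187, Δλ=-1.5725626 rad; a=sin²(Δφ/2)+cosφ1·cosφ2·sin²(Δλ/2)=0.4829755007; c=2·atan2(√a, √(1-a))=1.536740746; dist=6371·c=9790.575 ≈ 9790.6 km; running total=9790.6 km
Leg 1 bearing: y=sinΔλ·cosφ2=-0.96976624, x=cosφ1·sinφ2-sinφ1·cosφ2·cosΔλ=-0.24164871; θ=atan2(y, x)=-103.9921° <0 so +360° → 256.0079° ≈ 256.0°
Leg 2: φ1=-0.2465190, φ2=-0.1685953, Δφ=0.0779237, Δλ=-1.6844923 rad; a=sin²(Δφ/2)+cosφ1·cosφ2·sin²(Δλ/2)=0.5337568624; c=2·atan2(√a, √(1-a))=1.638361446; dist=6371·c=10438.001 ≈ 10438.0 km; running total=20228.6 km
Leg 2 bearing: y=sinΔλ·cosφ2=-0.97945656, x=cosφ1·sinφ2-sinφ1·cosφ2·cosΔλ=-0.19001776; θ=atan2(y, x)=-100.9792° <0 so +360° → 259.0208° ≈ 259.0°
Leg 3: φ1=-0.1685953, φ2=1.3794472, Δφ=1.5480425, Δλ=3.5297993 rad; a=sin²(Δφ/2)+cosφ1·cosφ2·sin²(Δλ/2)=0.6691356262; c=2·atan2(√a, √(1-a))=1.915875572; dist=6371·c=12206.043 ≈ 12206.0 km; running total=32434.6 km
Leg 3 bearing: y=sinΔλ·cosφ2=-0.07199003, x=cosφ1·sinφ2-sinφ1·cosφ2·cosΔλ=0.93829100; θ=atan2(y, x)=-4.3874° <0 so +360° → 355.6126° ≈ 355.6°

Leg 1: dist=9790.6 km, bearing=256.0°
Leg 2: dist=10438.0 km, bearing=259.0°
Leg 3: dist=12206.0 km, bearing=355.6°
Total: 32434.6 km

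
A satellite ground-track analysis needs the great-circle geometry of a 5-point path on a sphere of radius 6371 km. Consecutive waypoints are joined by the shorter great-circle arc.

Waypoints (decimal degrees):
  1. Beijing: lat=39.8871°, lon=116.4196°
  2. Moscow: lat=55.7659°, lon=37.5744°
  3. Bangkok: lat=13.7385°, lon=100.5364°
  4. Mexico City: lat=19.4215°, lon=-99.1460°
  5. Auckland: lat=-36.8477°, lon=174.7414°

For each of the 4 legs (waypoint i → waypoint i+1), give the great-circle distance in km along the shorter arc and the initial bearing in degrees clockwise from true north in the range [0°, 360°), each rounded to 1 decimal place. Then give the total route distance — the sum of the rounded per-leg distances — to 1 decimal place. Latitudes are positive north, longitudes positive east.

Leg 1: dist=5798.1 km, bearing=315.6°
Leg 2: dist=7071.1 km, bearing=105.0°
Leg 3: dist=15744.5 km, bearing=30.8°
Leg 4: dist=10955.5 km, bearing=233.8°
Total: 39569.2 km

Leg 1: φ1=0.6961612, φ2=0.9732986, Δφ=0.2771373, Δλ=-1.3761083 rad; a=sin²(Δφ/2)+cosφ1·cosφ2·sin²(Δλ/2)=0.1931579906; c=2·atan2(√a, √(1-a))=0.910078187; dist=6371·c=5798.108 ≈ 5798.1 km; running total=5798.1 km
Leg 1 bearing: y=sinΔλ·cosφ2=-0.55194739, x=cosφ1·sinφ2-sinφ1·cosφ2·cosΔλ=0.56457595; θ=atan2(y, x)=-44.3520° <0 so +360° → 315.6480° ≈ 315.6°
Leg 2: φ1=0.9732986, φ2=0.2397821, Δφ=-0.7335165, Δλ=1.0988942 rad; a=sin²(Δφ/2)+cosφ1·cosφ2·sin²(Δλ/2)=0.2776178479; c=2·atan2(√a, √(1-a))=1.109885240; dist=6371·c=7071.079 ≈ 7071.1 km; running total=12869.2 km
Leg 2 bearing: y=sinΔλ·cosφ2=0.86522194, x=cosφ1·sinφ2-sinφ1·cosφ2·cosΔλ=-0.23146428; θ=atan2(y, x)=104.9771° ≈ 105.0°
Leg 3: φ1=0.2397821, φ2=0.3389691, Δφ=0.0991871, Δλ=-3.4851153 rad; a=sin²(Δφ/2)+cosφ1·cosφ2·sin²(Δλ/2)=0.8918107251; c=2·atan2(√a, √(1-a))=2.471270303; dist=6371·c=15744.463 ≈ 15744.5 km; running total=28613.7 km
Leg 3 bearing: y=sinΔλ·cosφ2=0.31764109, x=cosφ1·sinφ2-sinφ1·cosφ2·cosΔλ=0.53389284; θ=atan2(y, x)=30.7507° ≈ 30.8°
Leg 4: φ1=0.3389691, φ2=-0.6431137, Δφ=-0.9820828, Δλ=4.7802369 rad; a=sin²(Δφ/2)+cosφ1·cosφ2·sin²(Δλ/2)=0.5741202836; c=2·atan2(√a, √(1-a))=1.719585272; dist=6371·c=10955.478 ≈ 10955.5 km; running total=39569.2 km
Leg 4 bearing: y=sinΔλ·cosφ2=-0.79839123, x=cosφ1·sinφ2-sinφ1·cosφ2·cosΔλ=-0.58360619; θ=atan2(y, x)=-126.1660° <0 so +360° → 233.8340° ≈ 233.8°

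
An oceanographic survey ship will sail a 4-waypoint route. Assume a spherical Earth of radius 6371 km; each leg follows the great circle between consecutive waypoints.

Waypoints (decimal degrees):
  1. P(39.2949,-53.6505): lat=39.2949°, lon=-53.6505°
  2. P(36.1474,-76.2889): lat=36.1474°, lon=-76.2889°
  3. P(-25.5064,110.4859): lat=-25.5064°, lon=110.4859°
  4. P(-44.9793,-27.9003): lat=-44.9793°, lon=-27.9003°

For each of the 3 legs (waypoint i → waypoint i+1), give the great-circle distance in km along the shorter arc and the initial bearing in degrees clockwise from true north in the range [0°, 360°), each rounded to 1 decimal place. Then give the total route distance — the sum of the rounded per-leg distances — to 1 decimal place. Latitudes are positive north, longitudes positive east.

Leg 1: φ1=0.6858254, φ2=0.6308911, Δφ=-0.0549342, Δλ=-0.3951146 rad; a=sin²(Δφ/2)+cosφ1·cosφ2·sin²(Δλ/2)=0.0248286519; c=2·atan2(√a, √(1-a))=0.316461084; dist=6371·c=2016.174 ≈ 2016.2 km; running total=2016.2 km
Leg 1 bearing: y=sinΔλ·cosφ2=-0.31081887, x=cosφ1·sinφ2-sinφ1·cosφ2·cosΔλ=-0.01550443; θ=atan2(y, x)=-92.8557° <0 so +360° → 267.1443° ≈ 267.1°
Leg 2: φ1=0.6308911, φ2=-0.4451707, Δφ=-1.0760618, Δλ=3.2598352 rad; a=sin²(Δφ/2)+cosφ1·cosφ2·sin²(Δλ/2)=0.9888573027; c=2·atan2(√a, √(1-a))=2.930080653; dist=6371·c=18667.544 ≈ 18667.5 km; running total=20683.7 km
Leg 2 bearing: y=sinΔλ·cosφ2=-0.10646981, x=cosφ1·sinφ2-sinφ1·cosφ2·cosΔλ=0.18093736; θ=atan2(y, x)=-30.4740° <0 so +360° → 329.5260° ≈ 329.5°
Leg 3: φ1=-0.4451707, φ2=-0.7850369, Δφ=-0.3398662, Δλ=-2.4152948 rad; a=sin²(Δφ/2)+cosφ1·cosφ2·sin²(Δλ/2)=0.5864645468; c=2·atan2(√a, √(1-a))=1.744599122; dist=6371·c=11114.841 ≈ 11114.8 km; running total=31798.5 km
Leg 3 bearing: y=sinΔλ·cosφ2=-0.46976370, x=cosφ1·sinφ2-sinφ1·cosφ2·cosΔλ=-0.86568909; θ=atan2(y, x)=-151.5137° <0 so +360° → 208.4863° ≈ 208.5°

Leg 1: dist=2016.2 km, bearing=267.1°
Leg 2: dist=18667.5 km, bearing=329.5°
Leg 3: dist=11114.8 km, bearing=208.5°
Total: 31798.5 km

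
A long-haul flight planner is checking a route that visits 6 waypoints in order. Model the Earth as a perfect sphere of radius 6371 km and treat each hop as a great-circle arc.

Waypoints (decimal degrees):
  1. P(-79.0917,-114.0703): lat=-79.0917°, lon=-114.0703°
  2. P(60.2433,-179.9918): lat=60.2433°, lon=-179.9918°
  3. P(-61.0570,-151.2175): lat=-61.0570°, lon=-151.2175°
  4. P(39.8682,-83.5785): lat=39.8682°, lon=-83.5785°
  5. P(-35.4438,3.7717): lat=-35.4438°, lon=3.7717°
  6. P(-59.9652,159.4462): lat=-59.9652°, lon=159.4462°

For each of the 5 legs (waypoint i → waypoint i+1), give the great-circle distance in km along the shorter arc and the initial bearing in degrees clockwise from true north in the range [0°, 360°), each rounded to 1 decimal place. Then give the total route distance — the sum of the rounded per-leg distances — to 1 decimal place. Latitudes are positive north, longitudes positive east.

Leg 1: φ1=-1.3804106, φ2=1.0514439, Δφ=2.4318545, Δλ=-1.1505472 rad; a=sin²(Δφ/2)+cosφ1·cosφ2·sin²(Δλ/2)=0.9070677726; c=2·atan2(√a, √(1-a))=2.522035257; dist=6371·c=16067.887 ≈ 16067.9 km; running total=16067.9 km
Leg 1 bearing: y=sinΔλ·cosφ2=-0.45313207, x=cosφ1·sinφ2-sinφ1·cosφ2·cosΔλ=0.36311794; θ=atan2(y, x)=-51.2930° <0 so +360° → 308.7070° ≈ 308.7°
Leg 2: φ1=1.0514439, φ2=-1.0656457, Δφ=-2.1170896, Δλ=0.5022063 rad; a=sin²(Δφ/2)+cosφ1·cosφ2·sin²(Δλ/2)=0.7745906647; c=2·atan2(√a, √(1-a))=2.152180630; dist=6371·c=13711.543 ≈ 13711.5 km; running total=29779.4 km
Leg 2 bearing: y=sinΔλ·cosφ2=0.23294928, x=cosφ1·sinφ2-sinφ1·cosφ2·cosΔλ=-0.80257990; θ=atan2(y, x)=163.8146° ≈ 163.8°
Leg 3: φ1=-1.0656457, φ2=0.6958314, Δφ=1.7614770, Δλ=1.1805233 rad; a=sin²(Δφ/2)+cosφ1·cosφ2·sin²(Δλ/2)=0.7098261707; c=2·atan2(√a, √(1-a))=2.003858596; dist=6371·c=12766.583 ≈ 12766.6 km; running total=42546.0 km
Leg 3 bearing: y=sinΔλ·cosφ2=0.70980746, x=cosφ1·sinφ2-sinφ1·cosφ2·cosΔλ=0.56574312; θ=atan2(y, x)=51.4438° ≈ 51.4°
Leg 4: φ1=0.6958314, φ2=-0.6186110, Δφ=-1.3144424, Δλ=1.5245486 rad; a=sin²(Δφ/2)+cosφ1·cosφ2·sin²(Δλ/2)=0.6714122434; c=2·atan2(√a, √(1-a))=1.920718275; dist=6371·c=12236.896 ≈ 12236.9 km; running total=54782.9 km
Leg 4 bearing: y=sinΔλ·cosφ2=0.81381363, x=cosφ1·sinφ2-sinφ1·cosφ2·cosΔλ=-0.46923208; θ=atan2(y, x)=119.9671° ≈ 120.0°
Leg 5: φ1=-0.6186110, φ2=-1.0465902, Δφ=-0.4279792, Δλ=2.7170326 rad; a=sin²(Δφ/2)+cosφ1·cosφ2·sin²(Δλ/2)=0.4347667141; c=2·atan2(√a, √(1-a))=1.439956768; dist=6371·c=9173.965 ≈ 9174.0 km; running total=63956.9 km
Leg 5 bearing: y=sinΔλ·cosφ2=0.20617661, x=cosφ1·sinφ2-sinφ1·cosφ2·cosΔλ=-0.96977816; θ=atan2(y, x)=167.9975° ≈ 168.0°

Leg 1: dist=16067.9 km, bearing=308.7°
Leg 2: dist=13711.5 km, bearing=163.8°
Leg 3: dist=12766.6 km, bearing=51.4°
Leg 4: dist=12236.9 km, bearing=120.0°
Leg 5: dist=9174.0 km, bearing=168.0°
Total: 63956.9 km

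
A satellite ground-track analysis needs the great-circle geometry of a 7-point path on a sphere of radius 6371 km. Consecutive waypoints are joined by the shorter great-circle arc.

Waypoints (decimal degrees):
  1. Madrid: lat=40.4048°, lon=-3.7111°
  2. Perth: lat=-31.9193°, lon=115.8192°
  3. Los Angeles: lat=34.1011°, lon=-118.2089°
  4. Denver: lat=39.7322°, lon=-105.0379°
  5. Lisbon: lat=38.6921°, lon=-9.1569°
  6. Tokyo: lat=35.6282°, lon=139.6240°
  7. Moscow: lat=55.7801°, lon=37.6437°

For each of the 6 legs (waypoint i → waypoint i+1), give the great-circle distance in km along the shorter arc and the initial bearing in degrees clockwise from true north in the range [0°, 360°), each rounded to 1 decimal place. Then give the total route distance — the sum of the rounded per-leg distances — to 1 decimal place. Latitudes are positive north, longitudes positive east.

Leg 1: dist=14610.8 km, bearing=100.1°
Leg 2: dist=15030.9 km, bearing=71.9°
Leg 3: dist=1325.9 km, bearing=58.0°
Leg 4: dist=7810.3 km, bearing=55.6°
Leg 5: dist=11150.2 km, bearing=25.4°
Leg 6: dist=7477.3 km, bearing=323.4°
Total: 57405.4 km

Leg 1: φ1=0.7051968, φ2=-0.5570969, Δφ=-1.2622937, Δλ=2.0861973 rad; a=sin²(Δφ/2)+cosφ1·cosφ2·sin²(Δλ/2)=0.8306411608; c=2·atan2(√a, √(1-a))=2.293323252; dist=6371·c=14610.762 ≈ 14610.8 km; running total=14610.8 km
Leg 1 bearing: y=sinΔλ·cosφ2=0.73853124, x=cosφ1·sinφ2-sinφ1·cosφ2·cosΔλ=-0.13144315; θ=atan2(y, x)=100.0918° ≈ 100.1°
Leg 2: φ1=-0.5570969, φ2=0.5951765, Δφ=1.1522734, Δλ=-4.0845609 rad; a=sin²(Δφ/2)+cosφ1·cosφ2·sin²(Δλ/2)=0.8546369033; c=2·atan2(√a, √(1-a))=2.359263842; dist=6371·c=15030.870 ≈ 15030.9 km; running total=29641.7 km
Leg 2 bearing: y=sinΔλ·cosφ2=0.67014480, x=cosφ1·sinφ2-sinφ1·cosφ2·cosΔλ=0.21871584; θ=atan2(y, x)=71.9248° ≈ 71.9°
Leg 3: φ1=0.5951765, φ2=0.6934577, Δφ=0.0982812, Δλ=0.2298773 rad; a=sin²(Δφ/2)+cosφ1·cosφ2·sin²(Δλ/2)=0.0107886215; c=2·atan2(√a, √(1-a))=0.208111935; dist=6371·c=1325.881 ≈ 1325.9 km; running total=30967.6 km
Leg 3 bearing: y=sinΔλ·cosφ2=0.17523207, x=cosφ1·sinφ2-sinφ1·cosφ2·cosΔλ=0.10946520; θ=atan2(y, x)=58.0075° ≈ 58.0°
Leg 4: φ1=0.6934577, φ2=0.6753045, Δφ=-0.0181532, Δλ=1.6734391 rad; a=sin²(Δφ/2)+cosφ1·cosφ2·sin²(Δλ/2)=0.3309583548; c=2·atan2(√a, √(1-a))=1.225916811; dist=6371·c=7810.316 ≈ 7810.3 km; running total=38777.9 km
Leg 4 bearing: y=sinΔλ·cosφ2=0.77640863, x=cosφ1·sinφ2-sinφ1·cosφ2·cosΔλ=0.53187341; θ=atan2(y, x)=55.5872° ≈ 55.6°
Leg 5: φ1=0.6753045, φ2=0.6218294, Δφ=-0.0534751, Δλ=2.5967166 rad; a=sin²(Δφ/2)+cosφ1·cosφ2·sin²(Δλ/2)=0.5891953422; c=2·atan2(√a, √(1-a))=1.750146984; dist=6371·c=11150.186 ≈ 11150.2 km; running total=49928.1 km
Leg 5 bearing: y=sinΔλ·cosφ2=0.42129143, x=cosφ1·sinφ2-sinφ1·cosφ2·cosΔλ=0.88920768; θ=atan2(y, x)=25.3508° ≈ 25.4°
Leg 6: φ1=0.6218294, φ2=0.9735464, Δφ=0.3517170, Δλ=-1.7798920 rad; a=sin²(Δφ/2)+cosφ1·cosφ2·sin²(Δλ/2)=0.3066017463; c=2·atan2(√a, √(1-a))=1.173641158; dist=6371·c=7477.268 ≈ 7477.3 km; running total=57405.4 km
Leg 6 bearing: y=sinΔλ·cosφ2=-0.55012163, x=cosφ1·sinφ2-sinφ1·cosφ2·cosΔλ=0.74010449; θ=atan2(y, x)=-36.6235° <0 so +360° → 323.3765° ≈ 323.4°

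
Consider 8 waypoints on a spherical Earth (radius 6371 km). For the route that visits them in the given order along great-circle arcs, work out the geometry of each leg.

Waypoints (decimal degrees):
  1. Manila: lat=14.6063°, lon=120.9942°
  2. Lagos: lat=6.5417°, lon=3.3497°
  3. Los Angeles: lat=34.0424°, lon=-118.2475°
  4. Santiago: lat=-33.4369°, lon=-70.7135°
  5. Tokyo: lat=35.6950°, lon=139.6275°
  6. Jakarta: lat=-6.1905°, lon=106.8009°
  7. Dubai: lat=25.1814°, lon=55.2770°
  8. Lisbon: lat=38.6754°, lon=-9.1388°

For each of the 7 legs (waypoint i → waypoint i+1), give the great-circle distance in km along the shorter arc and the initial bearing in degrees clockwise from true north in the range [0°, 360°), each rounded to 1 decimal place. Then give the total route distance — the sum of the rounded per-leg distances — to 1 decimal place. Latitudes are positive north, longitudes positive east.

Leg 1: dist=12750.3 km, bearing=284.4°
Leg 2: dist=12405.4 km, bearing=310.6°
Leg 3: dist=8994.2 km, bearing=141.4°
Leg 4: dist=17236.6 km, bearing=283.8°
Leg 5: dist=5783.0 km, bearing=223.1°
Leg 6: dist=6569.0 km, bearing=304.3°
Leg 7: dist=6135.9 km, bearing=300.9°
Total: 69874.4 km

Leg 1: φ1=0.2549280, φ2=0.1141742, Δφ=-0.1407538, Δλ=-2.0532839 rad; a=sin²(Δφ/2)+cosφ1·cosφ2·sin²(Δλ/2)=0.7086680793; c=2·atan2(√a, √(1-a))=2.001308349; dist=6371·c=12750.335 ≈ 12750.3 km; running total=12750.3 km
Leg 1 bearing: y=sinΔλ·cosφ2=-0.88007594, x=cosφ1·sinφ2-sinφ1·cosφ2·cosΔλ=0.22648814; θ=atan2(y, x)=-75.5681° <0 so +360° → 284.4319° ≈ 284.4°
Leg 2: φ1=0.1141742, φ2=0.5941520, Δφ=0.4799778, Δλ=-2.1222715 rad; a=sin²(Δφ/2)+cosφ1·cosφ2·sin²(Δλ/2)=0.6837746114; c=2·atan2(√a, √(1-a))=1.947168738; dist=6371·c=12405.412 ≈ 12405.4 km; running total=25155.7 km
Leg 2 bearing: y=sinΔλ·cosφ2=-0.70578220, x=cosφ1·sinφ2-sinφ1·cosφ2·cosΔλ=0.60562287; θ=atan2(y, x)=-49.3675° <0 so +360° → 310.6325° ≈ 310.6°
Leg 3: φ1=0.5941520, φ2=-0.5835840, Δφ=-1.1777360, Δλ=0.8296248 rad; a=sin²(Δφ/2)+cosφ1·cosφ2·sin²(Δλ/2)=0.4208042620; c=2·atan2(√a, √(1-a))=1.411734976; dist=6371·c=8994.164 ≈ 8994.2 km; running total=34149.9 km
Leg 3 bearing: y=sinΔλ·cosφ2=0.61558734, x=cosφ1·sinφ2-sinφ1·cosφ2·cosΔλ=-0.77198728; θ=atan2(y, x)=141.4309° ≈ 141.4°
Leg 4: φ1=-0.5835840, φ2=0.6229953, Δφ=1.2065793, Δλ=3.6711430 rad; a=sin²(Δφ/2)+cosφ1·cosφ2·sin²(Δλ/2)=0.9531994957; c=2·atan2(√a, √(1-a))=2.705476198; dist=6371·c=17236.589 ≈ 17236.6 km; running total=51386.5 km
Leg 4 bearing: y=sinΔλ·cosφ2=-0.41024592, x=cosφ1·sinφ2-sinφ1·cosφ2·cosΔλ=0.10069336; θ=atan2(y, x)=-76.2096° <0 so +360° → 283.7904° ≈ 283.8°
Leg 5: φ1=0.6229953, φ2=-0.1080446, Δφ=-0.7310399, Δλ=-0.5729323 rad; a=sin²(Δφ/2)+cosφ1·cosφ2·sin²(Δλ/2)=0.1922244620; c=2·atan2(√a, √(1-a))=0.907711302; dist=6371·c=5783.029 ≈ 5783.0 km; running total=57169.5 km
Leg 5 bearing: y=sinΔλ·cosφ2=-0.53893734, x=cosφ1·sinφ2-sinφ1·cosφ2·cosΔλ=-0.57501602; θ=atan2(y, x)=-136.8550° <0 so +360° → 223.1450° ≈ 223.1°
Leg 6: φ1=-0.1080446, φ2=0.4394983, Δφ=0.5475429, Δλ=-0.8992617 rad; a=sin²(Δφ/2)+cosφ1·cosφ2·sin²(Δλ/2)=0.2430533403; c=2·atan2(√a, √(1-a))=1.031079234; dist=6371·c=6569.006 ≈ 6569.0 km; running total=63738.5 km
Leg 6 bearing: y=sinΔλ·cosφ2=-0.70846810, x=cosφ1·sinφ2-sinφ1·cosφ2·cosΔλ=0.48372162; θ=atan2(y, x)=-55.6759° <0 so +360° → 304.3241° ≈ 304.3°
Leg 7: φ1=0.4394983, φ2=0.6750131, Δφ=0.2355147, Δλ=-1.1242678 rad; a=sin²(Δφ/2)+cosφ1·cosφ2·sin²(Δλ/2)=0.2145078763; c=2·atan2(√a, √(1-a))=0.963092074; dist=6371·c=6135.860 ≈ 6135.9 km; running total=69874.4 km
Leg 7 bearing: y=sinΔλ·cosφ2=-0.70415255, x=cosφ1·sinφ2-sinφ1·cosφ2·cosΔλ=0.42207366; θ=atan2(y, x)=-59.0613° <0 so +360° → 300.9387° ≈ 300.9°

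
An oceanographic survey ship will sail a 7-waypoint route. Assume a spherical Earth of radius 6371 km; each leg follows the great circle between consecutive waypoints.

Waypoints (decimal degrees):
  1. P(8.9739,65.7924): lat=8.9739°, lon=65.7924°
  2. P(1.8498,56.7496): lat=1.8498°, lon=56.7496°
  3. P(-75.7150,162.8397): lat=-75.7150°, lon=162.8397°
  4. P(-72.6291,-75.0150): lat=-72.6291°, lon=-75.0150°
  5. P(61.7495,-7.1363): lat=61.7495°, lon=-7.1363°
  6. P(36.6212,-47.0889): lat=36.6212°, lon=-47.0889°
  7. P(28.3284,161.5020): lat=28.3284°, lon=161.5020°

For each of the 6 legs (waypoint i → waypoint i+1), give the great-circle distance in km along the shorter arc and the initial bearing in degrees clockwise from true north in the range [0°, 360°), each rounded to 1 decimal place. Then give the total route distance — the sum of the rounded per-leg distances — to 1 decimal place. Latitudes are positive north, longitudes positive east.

Leg 1: dist=1276.0 km, bearing=232.1°
Leg 2: dist=10643.3 km, bearing=166.2°
Leg 3: dist=3076.1 km, bearing=147.0°
Leg 4: dist=15784.4 km, bearing=45.4°
Leg 5: dist=3919.2 km, bearing=243.3°
Leg 6: dist=12199.2 km, bearing=333.4°
Total: 46898.2 km

Leg 1: φ1=0.1566241, φ2=0.0322851, Δφ=-0.1243390, Δλ=-0.1578266 rad; a=sin²(Δφ/2)+cosφ1·cosφ2·sin²(Δλ/2)=0.0099951996; c=2·atan2(√a, √(1-a))=0.200286590; dist=6371·c=1276.026 ≈ 1276.0 km; running total=1276.0 km
Leg 1 bearing: y=sinΔλ·cosφ2=-0.15709032, x=cosφ1·sinφ2-sinφ1·cosφ2·cosΔλ=-0.12208118; θ=atan2(y, x)=-127.8522° <0 so +360° → 232.1478° ≈ 232.1°
Leg 2: φ1=0.0322851, φ2=-1.3214760, Δφ=-1.3537611, Δλ=1.8516215 rad; a=sin²(Δφ/2)+cosφ1·cosφ2·sin²(Δλ/2)=0.5498154569; c=2·atan2(√a, √(1-a))=1.670592809; dist=6371·c=10643.347 ≈ 10643.3 km; running total=11919.3 km
Leg 2 bearing: y=sinΔλ·cosφ2=0.23707958, x=cosφ1·sinφ2-sinφ1·cosφ2·cosΔλ=-0.96636792; θ=atan2(y, x)=166.2158° ≈ 166.2°
Leg 3: φ1=-1.3214760, φ2=-1.2676169, Δφ=0.0538591, Δλ=-4.1513477 rad; a=sin²(Δφ/2)+cosφ1·cosφ2·sin²(Δλ/2)=0.0571567044; c=2·atan2(√a, √(1-a))=0.482825577; dist=6371·c=3076.082 ≈ 3076.1 km; running total=14995.4 km
Leg 3 bearing: y=sinΔλ·cosφ2=0.25278791, x=cosφ1·sinφ2-sinφ1·cosφ2·cosΔλ=-0.38943233; θ=atan2(y, x)=147.0116° ≈ 147.0°
Leg 4: φ1=-1.2676169, φ2=1.0777321, Δφ=2.3453490, Δλ=1.1847068 rad; a=sin²(Δφ/2)+cosφ1·cosφ2·sin²(Δλ/2)=0.8937482450; c=2·atan2(√a, √(1-a))=2.477532681; dist=6371·c=15784.361 ≈ 15784.4 km; running total=30779.8 km
Leg 4 bearing: y=sinΔλ·cosφ2=0.43848511, x=cosφ1·sinφ2-sinφ1·cosφ2·cosΔλ=0.43310516; θ=atan2(y, x)=45.3537° ≈ 45.4°
Leg 5: φ1=1.0777321, φ2=0.6391605, Δφ=-0.4385716, Δλ=-0.6973044 rad; a=sin²(Δφ/2)+cosφ1·cosφ2·sin²(Δλ/2)=0.0916582686; c=2·atan2(√a, √(1-a))=0.615155945; dist=6371·c=3919.159 ≈ 3919.2 km; running total=34699.0 km
Leg 5 bearing: y=sinΔλ·cosφ2=-0.51539047, x=cosφ1·sinφ2-sinφ1·cosφ2·cosΔλ=-0.25961660; θ=atan2(y, x)=-116.7357° <0 so +360° → 243.2643° ≈ 243.3°
Leg 6: φ1=0.6391605, φ2=0.4944239, Δφ=-0.1447367, Δλ=3.6405980 rad; a=sin²(Δφ/2)+cosφ1·cosφ2·sin²(Δλ/2)=0.6686332455; c=2·atan2(√a, √(1-a))=1.914808073; dist=6371·c=12199.242 ≈ 12199.2 km; running total=46898.2 km
Leg 6 bearing: y=sinΔλ·cosφ2=-0.42124205, x=cosφ1·sinφ2-sinφ1·cosφ2·cosΔλ=0.84190644; θ=atan2(y, x)=-26.5808° <0 so +360° → 333.4192° ≈ 333.4°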